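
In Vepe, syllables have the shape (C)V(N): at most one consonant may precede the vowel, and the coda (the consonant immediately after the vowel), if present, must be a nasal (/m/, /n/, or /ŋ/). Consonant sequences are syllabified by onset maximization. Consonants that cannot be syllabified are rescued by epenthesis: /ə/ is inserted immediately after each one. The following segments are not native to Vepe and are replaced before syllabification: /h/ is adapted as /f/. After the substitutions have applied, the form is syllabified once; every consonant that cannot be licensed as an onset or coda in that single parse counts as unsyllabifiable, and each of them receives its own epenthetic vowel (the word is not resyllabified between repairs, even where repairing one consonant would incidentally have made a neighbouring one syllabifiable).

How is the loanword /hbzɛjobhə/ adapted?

fəbəzɛjobəfə

Substitution: /h/ → /f/, giving /fbzɛjobfə/.
Syllabifying with onset maximization leaves /f/, /b/, /b/ stranded (only a nasal (/m/, /n/, or /ŋ/) is licensed in coda position; onsets are limited to one consonant).
Inserting the epenthetic vowel yields /f/ → /fə/, /b/ → /bə/, /b/ → /bə/.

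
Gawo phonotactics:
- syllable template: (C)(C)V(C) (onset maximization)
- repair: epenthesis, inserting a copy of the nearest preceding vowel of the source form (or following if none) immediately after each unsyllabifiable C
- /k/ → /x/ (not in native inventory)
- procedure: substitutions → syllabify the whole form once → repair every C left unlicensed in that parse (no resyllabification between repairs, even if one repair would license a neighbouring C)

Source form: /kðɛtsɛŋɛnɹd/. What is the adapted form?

xðɛtsɛŋɛnɹɛdɛ

Substitution: /k/ → /x/, giving /xðɛtsɛŋɛnɹd/.
The consonants /ɹ/, /d/ cannot be parsed into a legal (C)(C)V(C) syllable (at most one coda consonant is licensed; onsets may contain at most 2 consonants).
Inserting the epenthetic vowel yields /ɹ/ → /ɹɛ/, /d/ → /dɛ/.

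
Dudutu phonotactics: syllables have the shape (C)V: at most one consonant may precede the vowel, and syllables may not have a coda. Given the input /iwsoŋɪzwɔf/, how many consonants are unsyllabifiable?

3

The consonants /w/, /z/, /f/ cannot be parsed into a legal (C)V syllable (no codas are permitted; onsets are limited to one consonant).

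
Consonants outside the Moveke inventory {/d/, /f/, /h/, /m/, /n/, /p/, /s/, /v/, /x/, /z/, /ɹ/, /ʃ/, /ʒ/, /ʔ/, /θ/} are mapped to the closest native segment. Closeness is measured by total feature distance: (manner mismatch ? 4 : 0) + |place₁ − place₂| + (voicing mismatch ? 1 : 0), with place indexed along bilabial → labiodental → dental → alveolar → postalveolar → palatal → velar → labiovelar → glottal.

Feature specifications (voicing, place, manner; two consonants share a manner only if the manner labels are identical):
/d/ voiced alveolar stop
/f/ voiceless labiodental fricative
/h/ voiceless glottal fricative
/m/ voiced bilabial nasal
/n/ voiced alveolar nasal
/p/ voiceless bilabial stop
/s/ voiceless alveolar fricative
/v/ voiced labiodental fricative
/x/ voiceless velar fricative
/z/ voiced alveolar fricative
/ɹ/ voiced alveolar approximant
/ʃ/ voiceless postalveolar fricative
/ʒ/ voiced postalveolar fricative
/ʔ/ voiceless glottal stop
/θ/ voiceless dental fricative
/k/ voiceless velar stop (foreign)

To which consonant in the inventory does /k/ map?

ʔ

/ʔ/ is closest: same manner (stop), place distance 2 (velar→glottal), same voicing; total 2. Next closest is /d/ at distance 4.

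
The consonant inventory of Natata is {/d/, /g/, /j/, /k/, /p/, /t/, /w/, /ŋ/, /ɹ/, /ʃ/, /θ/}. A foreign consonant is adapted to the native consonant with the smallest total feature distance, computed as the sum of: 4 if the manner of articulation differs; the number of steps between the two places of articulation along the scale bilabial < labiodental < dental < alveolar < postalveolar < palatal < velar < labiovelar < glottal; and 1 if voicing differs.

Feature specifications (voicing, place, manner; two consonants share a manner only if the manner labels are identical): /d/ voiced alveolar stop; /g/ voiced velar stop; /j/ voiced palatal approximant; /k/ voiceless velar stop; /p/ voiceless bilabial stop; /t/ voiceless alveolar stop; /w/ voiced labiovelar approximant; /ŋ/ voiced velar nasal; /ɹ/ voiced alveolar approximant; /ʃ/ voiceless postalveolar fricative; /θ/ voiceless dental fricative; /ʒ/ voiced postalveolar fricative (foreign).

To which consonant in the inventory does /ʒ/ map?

/ʃ/ is closest: same manner (fricative), place distance 0 (postalveolar→postalveolar), voicing differs (+1); total 1. Next closest is /θ/ at distance 3.

ʃ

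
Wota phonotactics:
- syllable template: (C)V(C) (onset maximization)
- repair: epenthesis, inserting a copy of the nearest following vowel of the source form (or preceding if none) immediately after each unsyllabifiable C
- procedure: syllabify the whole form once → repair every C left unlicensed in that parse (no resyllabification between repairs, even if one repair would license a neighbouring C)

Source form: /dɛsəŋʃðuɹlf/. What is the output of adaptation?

dɛsəŋʃuðuɹlufu

Under (C)V(C), the unsyllabifiable consonants are /ʃ/, /l/, /f/ (at most one coda consonant is licensed; onsets are limited to one consonant).
Each unlicensed consonant becomes the onset of a new syllable: /ʃ/ → /ʃu/, /l/ → /lu/, /f/ → /fu/.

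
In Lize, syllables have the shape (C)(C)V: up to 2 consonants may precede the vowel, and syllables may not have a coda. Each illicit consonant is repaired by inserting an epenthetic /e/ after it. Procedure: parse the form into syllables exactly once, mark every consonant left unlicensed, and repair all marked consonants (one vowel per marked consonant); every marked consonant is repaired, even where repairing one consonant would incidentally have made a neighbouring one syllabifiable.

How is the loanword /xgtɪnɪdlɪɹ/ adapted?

xegtɪnɪdlɪɹe

The consonants /x/, /ɹ/ cannot be parsed into a legal (C)(C)V syllable (no codas are permitted; onsets may contain at most 2 consonants).
Inserting the epenthetic vowel yields /x/ → /xe/, /ɹ/ → /ɹe/.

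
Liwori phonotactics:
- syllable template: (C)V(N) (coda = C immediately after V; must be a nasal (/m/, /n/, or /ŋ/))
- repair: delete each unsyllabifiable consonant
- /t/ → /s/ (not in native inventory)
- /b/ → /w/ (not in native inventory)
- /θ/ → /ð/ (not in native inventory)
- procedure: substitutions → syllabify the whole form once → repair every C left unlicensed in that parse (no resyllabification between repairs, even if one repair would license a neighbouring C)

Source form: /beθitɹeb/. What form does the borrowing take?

Substitution: /b/ → /w/, /θ/ → /ð/, /t/ → /s/, giving /weðisɹew/.
Under (C)V(N), the unsyllabifiable consonants are /s/, /w/ (only a nasal (/m/, /n/, or /ŋ/) is licensed in coda position; onsets are limited to one consonant).
Deleting the stranded consonants removes /s/, /w/.

weðiɹe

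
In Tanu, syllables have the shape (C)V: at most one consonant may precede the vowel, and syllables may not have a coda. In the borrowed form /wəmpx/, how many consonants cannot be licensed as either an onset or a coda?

3

Syllabifying with onset maximization leaves /m/, /p/, /x/ stranded (no codas are permitted; onsets are limited to one consonant).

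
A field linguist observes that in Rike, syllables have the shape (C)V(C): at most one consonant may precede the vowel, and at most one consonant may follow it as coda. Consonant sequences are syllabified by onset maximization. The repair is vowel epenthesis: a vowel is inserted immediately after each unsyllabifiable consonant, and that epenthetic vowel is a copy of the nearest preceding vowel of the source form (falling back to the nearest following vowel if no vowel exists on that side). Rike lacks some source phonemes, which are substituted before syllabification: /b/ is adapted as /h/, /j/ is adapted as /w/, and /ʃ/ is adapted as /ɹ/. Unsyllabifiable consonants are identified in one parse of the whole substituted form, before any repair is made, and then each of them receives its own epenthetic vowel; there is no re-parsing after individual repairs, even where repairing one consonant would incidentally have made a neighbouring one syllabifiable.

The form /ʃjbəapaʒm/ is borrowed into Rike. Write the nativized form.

ɹəwəhəapaʒma

Substitution: /ʃ/ → /ɹ/, /j/ → /w/, /b/ → /h/, giving /ɹwhəapaʒm/.
Syllabifying with onset maximization leaves /ɹ/, /w/, /m/ stranded (at most one coda consonant is licensed; onsets are limited to one consonant).
Epenthesis after each stranded consonant: /ɹ/ → /ɹə/, /w/ → /wə/, /m/ → /ma/.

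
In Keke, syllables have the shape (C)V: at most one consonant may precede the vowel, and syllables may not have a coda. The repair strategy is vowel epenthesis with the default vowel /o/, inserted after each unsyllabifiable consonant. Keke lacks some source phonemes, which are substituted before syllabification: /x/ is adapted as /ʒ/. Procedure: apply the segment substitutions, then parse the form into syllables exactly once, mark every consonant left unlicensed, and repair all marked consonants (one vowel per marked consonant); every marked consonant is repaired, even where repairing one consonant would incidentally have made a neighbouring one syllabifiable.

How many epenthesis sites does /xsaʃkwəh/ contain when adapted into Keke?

4

After substitution the input is /ʒsaʃkwəh/.
The unsyllabifiable consonants are /ʒ/, /ʃ/, /k/, /h/; each receives one epenthetic vowel.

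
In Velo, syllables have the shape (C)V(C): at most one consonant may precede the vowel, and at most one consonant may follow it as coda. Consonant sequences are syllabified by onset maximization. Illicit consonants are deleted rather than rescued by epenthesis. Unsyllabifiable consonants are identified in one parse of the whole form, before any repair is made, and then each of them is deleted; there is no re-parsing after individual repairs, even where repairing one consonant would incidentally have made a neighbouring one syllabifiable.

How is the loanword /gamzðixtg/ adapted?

The consonants /z/, /t/, /g/ cannot be parsed into a legal (C)V(C) syllable (at most one coda consonant is licensed; onsets are limited to one consonant).
Deleting the stranded consonants removes /z/, /t/, /g/.

gamðix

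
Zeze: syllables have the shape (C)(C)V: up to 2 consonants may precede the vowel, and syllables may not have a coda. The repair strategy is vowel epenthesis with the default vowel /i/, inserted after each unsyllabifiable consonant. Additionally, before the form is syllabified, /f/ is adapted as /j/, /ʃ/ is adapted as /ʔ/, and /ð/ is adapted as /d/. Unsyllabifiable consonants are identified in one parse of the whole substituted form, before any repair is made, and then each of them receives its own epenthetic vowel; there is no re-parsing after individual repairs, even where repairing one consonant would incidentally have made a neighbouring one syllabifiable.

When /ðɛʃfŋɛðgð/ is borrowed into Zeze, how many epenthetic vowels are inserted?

After substitution the input is /dɛʔjŋɛdgd/.
The unsyllabifiable consonants are /ʔ/, /d/, /g/, /d/; each receives one epenthetic vowel.

4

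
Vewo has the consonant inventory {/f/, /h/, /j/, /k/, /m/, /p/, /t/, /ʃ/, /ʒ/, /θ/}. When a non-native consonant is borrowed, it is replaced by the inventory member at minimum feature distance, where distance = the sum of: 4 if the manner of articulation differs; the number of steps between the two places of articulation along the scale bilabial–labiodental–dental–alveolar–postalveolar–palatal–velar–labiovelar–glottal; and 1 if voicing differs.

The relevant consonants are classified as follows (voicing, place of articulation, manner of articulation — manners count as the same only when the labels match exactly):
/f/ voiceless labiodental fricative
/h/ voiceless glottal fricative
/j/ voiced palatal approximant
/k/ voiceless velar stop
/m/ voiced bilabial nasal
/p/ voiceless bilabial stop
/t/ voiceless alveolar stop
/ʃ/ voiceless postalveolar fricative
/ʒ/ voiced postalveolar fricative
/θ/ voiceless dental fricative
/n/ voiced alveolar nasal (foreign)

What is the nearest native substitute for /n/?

m

/m/ is closest: same manner (nasal), place distance 3 (alveolar→bilabial), same voicing; total 3. Next closest is /t/ at distance 5.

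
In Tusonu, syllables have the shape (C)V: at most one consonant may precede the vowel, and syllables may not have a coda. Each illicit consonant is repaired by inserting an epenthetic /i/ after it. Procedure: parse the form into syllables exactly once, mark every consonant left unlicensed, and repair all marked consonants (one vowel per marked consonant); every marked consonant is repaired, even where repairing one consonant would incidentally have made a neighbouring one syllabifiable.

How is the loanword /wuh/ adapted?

wuhi

The consonants /h/ cannot be parsed into a legal (C)V syllable (no codas are permitted; onsets are limited to one consonant).
Inserting the epenthetic vowel yields /h/ → /hi/.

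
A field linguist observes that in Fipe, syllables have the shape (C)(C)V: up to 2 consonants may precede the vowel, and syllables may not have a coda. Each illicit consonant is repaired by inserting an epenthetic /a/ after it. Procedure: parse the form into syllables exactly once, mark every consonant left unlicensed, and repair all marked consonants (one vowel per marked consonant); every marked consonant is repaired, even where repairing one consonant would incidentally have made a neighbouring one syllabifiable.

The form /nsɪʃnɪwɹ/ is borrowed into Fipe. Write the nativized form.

Under (C)(C)V, the unsyllabifiable consonants are /w/, /ɹ/ (no codas are permitted; onsets may contain at most 2 consonants).
Epenthesis after each stranded consonant: /w/ → /wa/, /ɹ/ → /ɹa/.

nsɪʃnɪwaɹa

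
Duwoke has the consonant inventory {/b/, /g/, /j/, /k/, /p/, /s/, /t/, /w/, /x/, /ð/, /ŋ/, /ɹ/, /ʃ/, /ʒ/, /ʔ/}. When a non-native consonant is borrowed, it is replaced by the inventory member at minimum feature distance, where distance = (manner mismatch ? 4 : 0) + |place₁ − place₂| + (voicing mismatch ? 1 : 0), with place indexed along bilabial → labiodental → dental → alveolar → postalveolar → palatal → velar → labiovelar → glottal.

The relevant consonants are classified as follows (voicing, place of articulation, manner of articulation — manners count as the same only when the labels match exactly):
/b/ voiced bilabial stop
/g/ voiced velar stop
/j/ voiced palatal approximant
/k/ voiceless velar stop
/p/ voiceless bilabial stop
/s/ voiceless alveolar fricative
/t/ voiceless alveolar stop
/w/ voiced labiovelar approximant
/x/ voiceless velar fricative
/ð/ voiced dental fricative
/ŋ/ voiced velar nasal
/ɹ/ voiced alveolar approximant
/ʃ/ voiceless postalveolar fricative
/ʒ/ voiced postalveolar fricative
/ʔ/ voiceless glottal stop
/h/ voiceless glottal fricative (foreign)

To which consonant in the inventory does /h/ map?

x

/x/ is closest: same manner (fricative), place distance 2 (glottal→velar), same voicing; total 2. Next closest is /ʃ/ at distance 4.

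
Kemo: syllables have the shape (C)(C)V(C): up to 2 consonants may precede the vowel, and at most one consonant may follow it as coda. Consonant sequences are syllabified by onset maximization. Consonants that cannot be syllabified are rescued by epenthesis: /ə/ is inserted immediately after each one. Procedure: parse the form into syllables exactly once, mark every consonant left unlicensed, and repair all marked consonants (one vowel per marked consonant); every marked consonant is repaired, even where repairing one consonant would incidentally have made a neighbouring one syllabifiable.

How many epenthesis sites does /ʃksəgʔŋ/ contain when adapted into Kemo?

3

The unsyllabifiable consonants are /ʃ/, /ʔ/, /ŋ/; each receives one epenthetic vowel.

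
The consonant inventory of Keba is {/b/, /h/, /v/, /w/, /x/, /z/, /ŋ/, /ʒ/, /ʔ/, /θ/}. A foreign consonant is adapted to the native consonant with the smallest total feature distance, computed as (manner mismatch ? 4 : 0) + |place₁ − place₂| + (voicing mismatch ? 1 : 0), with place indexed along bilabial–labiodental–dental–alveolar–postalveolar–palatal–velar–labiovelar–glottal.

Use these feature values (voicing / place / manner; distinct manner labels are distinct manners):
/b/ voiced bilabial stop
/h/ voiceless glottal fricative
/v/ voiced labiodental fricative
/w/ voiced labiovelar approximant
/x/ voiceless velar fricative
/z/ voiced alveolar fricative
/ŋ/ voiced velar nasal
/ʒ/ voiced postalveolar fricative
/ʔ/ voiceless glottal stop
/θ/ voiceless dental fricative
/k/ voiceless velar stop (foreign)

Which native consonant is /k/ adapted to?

ʔ

/ʔ/ is closest: same manner (stop), place distance 2 (velar→glottal), same voicing; total 2. Next closest is /x/ at distance 4.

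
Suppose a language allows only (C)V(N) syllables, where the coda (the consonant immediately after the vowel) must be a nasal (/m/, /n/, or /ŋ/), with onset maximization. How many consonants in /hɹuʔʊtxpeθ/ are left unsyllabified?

Under (C)V(N), the unsyllabifiable consonants are /h/, /t/, /x/, /θ/ (only a nasal (/m/, /n/, or /ŋ/) is licensed in coda position; onsets are limited to one consonant).

4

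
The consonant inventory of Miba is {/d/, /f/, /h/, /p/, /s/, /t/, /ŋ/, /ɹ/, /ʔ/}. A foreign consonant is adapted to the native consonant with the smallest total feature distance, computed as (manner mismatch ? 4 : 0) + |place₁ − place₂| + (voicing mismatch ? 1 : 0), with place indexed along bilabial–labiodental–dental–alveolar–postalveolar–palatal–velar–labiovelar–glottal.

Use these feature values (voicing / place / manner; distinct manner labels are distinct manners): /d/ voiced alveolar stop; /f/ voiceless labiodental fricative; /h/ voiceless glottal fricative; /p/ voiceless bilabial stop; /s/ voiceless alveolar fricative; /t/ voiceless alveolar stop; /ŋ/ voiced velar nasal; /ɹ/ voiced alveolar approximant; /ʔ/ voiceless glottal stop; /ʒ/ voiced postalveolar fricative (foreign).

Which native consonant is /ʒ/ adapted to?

s

/s/ is closest: same manner (fricative), place distance 1 (postalveolar→alveolar), voicing differs (+1); total 2. Next closest is /f/ at distance 4.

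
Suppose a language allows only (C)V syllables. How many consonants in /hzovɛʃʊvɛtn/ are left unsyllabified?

3

Under (C)V, the unsyllabifiable consonants are /h/, /t/, /n/ (no codas are permitted; onsets are limited to one consonant).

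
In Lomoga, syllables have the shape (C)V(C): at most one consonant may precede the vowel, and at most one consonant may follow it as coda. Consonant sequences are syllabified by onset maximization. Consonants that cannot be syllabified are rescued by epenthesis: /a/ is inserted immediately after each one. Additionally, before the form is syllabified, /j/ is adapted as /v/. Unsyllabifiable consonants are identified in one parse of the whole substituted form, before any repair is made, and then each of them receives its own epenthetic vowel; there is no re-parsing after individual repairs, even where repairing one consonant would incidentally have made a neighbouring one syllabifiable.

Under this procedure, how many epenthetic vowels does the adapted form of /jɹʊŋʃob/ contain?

After substitution the input is /vɹʊŋʃob/.
The unsyllabifiable consonants are /v/; each receives one epenthetic vowel.

1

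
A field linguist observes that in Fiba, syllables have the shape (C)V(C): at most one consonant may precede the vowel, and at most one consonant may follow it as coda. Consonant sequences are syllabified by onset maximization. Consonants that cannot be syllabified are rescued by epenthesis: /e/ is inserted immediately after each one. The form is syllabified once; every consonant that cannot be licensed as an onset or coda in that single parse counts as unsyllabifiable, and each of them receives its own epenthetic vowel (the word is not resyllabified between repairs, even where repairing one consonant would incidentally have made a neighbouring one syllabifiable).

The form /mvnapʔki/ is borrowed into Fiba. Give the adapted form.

Syllabifying with onset maximization leaves /m/, /v/, /ʔ/ stranded (at most one coda consonant is licensed; onsets are limited to one consonant).
Epenthesis after each stranded consonant: /m/ → /me/, /v/ → /ve/, /ʔ/ → /ʔe/.

mevenapʔeki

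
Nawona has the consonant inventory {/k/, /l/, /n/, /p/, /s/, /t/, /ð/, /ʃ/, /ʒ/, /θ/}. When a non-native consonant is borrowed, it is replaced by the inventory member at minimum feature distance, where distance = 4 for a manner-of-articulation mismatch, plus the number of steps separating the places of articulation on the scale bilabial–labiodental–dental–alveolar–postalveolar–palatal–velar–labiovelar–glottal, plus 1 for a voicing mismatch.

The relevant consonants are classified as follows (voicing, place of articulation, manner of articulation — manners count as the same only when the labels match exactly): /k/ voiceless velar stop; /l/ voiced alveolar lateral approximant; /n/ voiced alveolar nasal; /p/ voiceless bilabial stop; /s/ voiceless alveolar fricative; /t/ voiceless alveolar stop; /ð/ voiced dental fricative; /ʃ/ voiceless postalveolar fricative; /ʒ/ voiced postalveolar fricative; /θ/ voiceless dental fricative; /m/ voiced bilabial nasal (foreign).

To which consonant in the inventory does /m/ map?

/n/ is closest: same manner (nasal), place distance 3 (bilabial→alveolar), same voicing; total 3. Next closest is /p/ at distance 5.

n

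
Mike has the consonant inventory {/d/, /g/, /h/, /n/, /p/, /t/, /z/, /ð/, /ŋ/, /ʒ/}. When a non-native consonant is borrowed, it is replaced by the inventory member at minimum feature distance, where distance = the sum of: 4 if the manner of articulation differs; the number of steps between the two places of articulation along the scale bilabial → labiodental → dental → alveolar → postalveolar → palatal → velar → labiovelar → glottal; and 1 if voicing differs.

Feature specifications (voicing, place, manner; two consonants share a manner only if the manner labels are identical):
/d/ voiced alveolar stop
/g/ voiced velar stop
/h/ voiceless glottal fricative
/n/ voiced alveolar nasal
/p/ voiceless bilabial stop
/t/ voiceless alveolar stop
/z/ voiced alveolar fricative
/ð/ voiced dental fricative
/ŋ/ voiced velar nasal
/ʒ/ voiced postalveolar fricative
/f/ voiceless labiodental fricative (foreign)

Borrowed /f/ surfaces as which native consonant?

ð

/ð/ is closest: same manner (fricative), place distance 1 (labiodental→dental), voicing differs (+1); total 2. Next closest is /z/ at distance 3.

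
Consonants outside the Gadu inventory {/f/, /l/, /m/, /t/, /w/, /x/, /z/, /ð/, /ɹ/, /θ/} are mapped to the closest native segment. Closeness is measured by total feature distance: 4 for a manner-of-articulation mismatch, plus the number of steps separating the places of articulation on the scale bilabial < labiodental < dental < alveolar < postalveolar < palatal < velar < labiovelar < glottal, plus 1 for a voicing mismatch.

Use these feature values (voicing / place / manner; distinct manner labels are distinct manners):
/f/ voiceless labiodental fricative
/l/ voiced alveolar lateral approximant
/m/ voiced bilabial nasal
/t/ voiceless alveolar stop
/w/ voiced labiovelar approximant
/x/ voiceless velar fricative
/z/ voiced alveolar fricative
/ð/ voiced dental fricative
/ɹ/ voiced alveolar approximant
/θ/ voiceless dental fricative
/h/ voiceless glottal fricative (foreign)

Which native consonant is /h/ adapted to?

/x/ is closest: same manner (fricative), place distance 2 (glottal→velar), same voicing; total 2. Next closest is /w/ at distance 6.

x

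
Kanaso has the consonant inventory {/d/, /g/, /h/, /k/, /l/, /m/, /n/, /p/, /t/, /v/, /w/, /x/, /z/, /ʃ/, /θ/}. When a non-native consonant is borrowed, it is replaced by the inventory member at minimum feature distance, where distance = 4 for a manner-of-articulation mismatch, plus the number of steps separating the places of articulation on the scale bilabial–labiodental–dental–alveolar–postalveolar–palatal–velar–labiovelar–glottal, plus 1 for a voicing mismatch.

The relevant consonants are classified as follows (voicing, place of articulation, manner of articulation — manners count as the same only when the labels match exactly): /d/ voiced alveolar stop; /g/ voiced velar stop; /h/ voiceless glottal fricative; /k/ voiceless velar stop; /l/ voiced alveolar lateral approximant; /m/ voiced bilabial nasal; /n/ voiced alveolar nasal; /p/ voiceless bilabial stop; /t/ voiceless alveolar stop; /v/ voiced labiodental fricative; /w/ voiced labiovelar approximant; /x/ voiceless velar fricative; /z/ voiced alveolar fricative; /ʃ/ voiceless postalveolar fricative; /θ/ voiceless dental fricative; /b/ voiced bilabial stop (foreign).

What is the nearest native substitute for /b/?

p

/p/ is closest: same manner (stop), place distance 0 (bilabial→bilabial), voicing differs (+1); total 1. Next closest is /d/ at distance 3.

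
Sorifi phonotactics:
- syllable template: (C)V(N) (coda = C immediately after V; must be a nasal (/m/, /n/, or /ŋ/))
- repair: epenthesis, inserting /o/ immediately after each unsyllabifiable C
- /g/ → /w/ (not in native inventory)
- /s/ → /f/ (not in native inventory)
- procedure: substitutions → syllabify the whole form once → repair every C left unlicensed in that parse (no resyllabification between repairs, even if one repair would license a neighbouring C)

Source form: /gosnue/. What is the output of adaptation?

wofonue

Substitution: /g/ → /w/, /s/ → /f/, giving /wofnue/.
Syllabifying with onset maximization leaves /f/ stranded (only a nasal (/m/, /n/, or /ŋ/) is licensed in coda position; onsets are limited to one consonant).
Inserting the epenthetic vowel yields /f/ → /fo/.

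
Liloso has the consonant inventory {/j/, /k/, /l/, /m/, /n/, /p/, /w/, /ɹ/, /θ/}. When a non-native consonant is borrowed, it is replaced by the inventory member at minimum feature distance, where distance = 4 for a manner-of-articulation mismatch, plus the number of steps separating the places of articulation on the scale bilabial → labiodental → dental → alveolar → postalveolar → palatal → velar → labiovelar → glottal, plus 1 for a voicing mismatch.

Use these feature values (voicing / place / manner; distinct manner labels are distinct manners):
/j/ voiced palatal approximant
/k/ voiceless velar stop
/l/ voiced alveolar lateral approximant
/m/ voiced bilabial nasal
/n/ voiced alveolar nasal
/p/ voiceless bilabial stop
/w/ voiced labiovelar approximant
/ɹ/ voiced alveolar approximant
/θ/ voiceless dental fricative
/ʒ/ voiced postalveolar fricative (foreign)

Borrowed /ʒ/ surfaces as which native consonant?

/θ/ is closest: same manner (fricative), place distance 2 (postalveolar→dental), voicing differs (+1); total 3. Next closest is /j/ at distance 5.

θ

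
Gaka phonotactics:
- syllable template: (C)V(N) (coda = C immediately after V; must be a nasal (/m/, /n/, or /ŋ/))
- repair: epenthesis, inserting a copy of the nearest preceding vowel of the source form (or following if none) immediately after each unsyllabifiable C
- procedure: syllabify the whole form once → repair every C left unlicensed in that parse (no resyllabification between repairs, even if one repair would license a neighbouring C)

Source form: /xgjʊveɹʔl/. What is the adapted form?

xʊgʊjʊveɹeʔele

The consonants /x/, /g/, /ɹ/, /ʔ/, /l/ cannot be parsed into a legal (C)V(N) syllable (only a nasal (/m/, /n/, or /ŋ/) is licensed in coda position; onsets are limited to one consonant).
Each unlicensed consonant becomes the onset of a new syllable: /x/ → /xʊ/, /g/ → /gʊ/, /ɹ/ → /ɹe/, /ʔ/ → /ʔe/, /l/ → /le/.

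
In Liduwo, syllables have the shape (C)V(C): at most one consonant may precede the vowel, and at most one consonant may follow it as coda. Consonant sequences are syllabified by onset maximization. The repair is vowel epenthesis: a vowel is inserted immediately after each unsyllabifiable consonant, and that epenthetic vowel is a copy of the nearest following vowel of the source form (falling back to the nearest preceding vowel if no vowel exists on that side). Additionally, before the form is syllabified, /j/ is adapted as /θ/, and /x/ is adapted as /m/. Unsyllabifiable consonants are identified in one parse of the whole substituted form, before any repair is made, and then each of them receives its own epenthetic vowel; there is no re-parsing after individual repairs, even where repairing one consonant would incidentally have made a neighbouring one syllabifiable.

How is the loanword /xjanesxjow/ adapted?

maθanesmoθow

Substitution: /x/ → /m/, /j/ → /θ/, giving /mθanesmθow/.
Syllabifying with onset maximization leaves /m/, /m/ stranded (at most one coda consonant is licensed; onsets are limited to one consonant).
Inserting the epenthetic vowel yields /m/ → /ma/, /m/ → /mo/.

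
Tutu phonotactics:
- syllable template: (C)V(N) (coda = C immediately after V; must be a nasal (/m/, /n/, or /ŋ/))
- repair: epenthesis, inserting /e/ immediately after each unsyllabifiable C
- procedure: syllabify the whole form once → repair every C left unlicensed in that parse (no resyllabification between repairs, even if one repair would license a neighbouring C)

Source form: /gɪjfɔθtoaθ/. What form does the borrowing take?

gɪjefɔθetoaθe

Syllabifying with onset maximization leaves /j/, /θ/, /θ/ stranded (only a nasal (/m/, /n/, or /ŋ/) is licensed in coda position; onsets are limited to one consonant).
Each unlicensed consonant becomes the onset of a new syllable: /j/ → /je/, /θ/ → /θe/, /θ/ → /θe/.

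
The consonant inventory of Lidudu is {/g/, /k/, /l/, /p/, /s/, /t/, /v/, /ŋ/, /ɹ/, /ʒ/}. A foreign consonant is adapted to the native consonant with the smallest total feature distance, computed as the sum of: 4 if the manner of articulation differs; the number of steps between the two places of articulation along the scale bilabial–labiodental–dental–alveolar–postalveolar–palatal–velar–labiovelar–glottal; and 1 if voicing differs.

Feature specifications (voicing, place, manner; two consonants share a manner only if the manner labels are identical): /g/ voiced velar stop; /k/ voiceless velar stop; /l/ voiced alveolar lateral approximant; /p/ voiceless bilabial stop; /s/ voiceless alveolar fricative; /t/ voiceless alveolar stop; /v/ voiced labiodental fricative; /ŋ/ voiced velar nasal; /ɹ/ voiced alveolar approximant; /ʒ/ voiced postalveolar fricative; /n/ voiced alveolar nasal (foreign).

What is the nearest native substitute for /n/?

/ŋ/ is closest: same manner (nasal), place distance 3 (alveolar→velar), same voicing; total 3. Next closest is /l/ at distance 4.

ŋ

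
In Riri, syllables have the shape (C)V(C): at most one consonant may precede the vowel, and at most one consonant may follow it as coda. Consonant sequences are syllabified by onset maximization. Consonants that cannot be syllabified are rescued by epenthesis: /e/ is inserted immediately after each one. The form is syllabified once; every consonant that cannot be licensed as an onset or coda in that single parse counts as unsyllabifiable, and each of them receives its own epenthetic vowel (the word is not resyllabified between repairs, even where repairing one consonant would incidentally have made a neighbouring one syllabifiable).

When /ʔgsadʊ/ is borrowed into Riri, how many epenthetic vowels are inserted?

The unsyllabifiable consonants are /ʔ/, /g/; each receives one epenthetic vowel.

2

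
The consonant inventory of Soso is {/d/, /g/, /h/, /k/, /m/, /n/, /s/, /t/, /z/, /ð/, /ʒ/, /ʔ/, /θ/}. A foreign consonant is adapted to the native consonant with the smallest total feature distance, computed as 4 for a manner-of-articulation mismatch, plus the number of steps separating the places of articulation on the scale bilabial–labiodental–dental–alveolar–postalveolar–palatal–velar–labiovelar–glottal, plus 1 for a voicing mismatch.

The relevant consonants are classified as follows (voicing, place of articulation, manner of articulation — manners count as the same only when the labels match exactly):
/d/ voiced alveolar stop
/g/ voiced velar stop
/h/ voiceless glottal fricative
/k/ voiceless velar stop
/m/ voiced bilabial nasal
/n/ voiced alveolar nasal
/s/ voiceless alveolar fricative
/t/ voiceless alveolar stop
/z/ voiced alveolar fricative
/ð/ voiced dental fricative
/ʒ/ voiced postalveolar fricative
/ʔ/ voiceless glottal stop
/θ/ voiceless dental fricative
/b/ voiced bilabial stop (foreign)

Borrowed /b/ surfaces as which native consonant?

d

/d/ is closest: same manner (stop), place distance 3 (bilabial→alveolar), same voicing; total 3. Next closest is /m/ at distance 4.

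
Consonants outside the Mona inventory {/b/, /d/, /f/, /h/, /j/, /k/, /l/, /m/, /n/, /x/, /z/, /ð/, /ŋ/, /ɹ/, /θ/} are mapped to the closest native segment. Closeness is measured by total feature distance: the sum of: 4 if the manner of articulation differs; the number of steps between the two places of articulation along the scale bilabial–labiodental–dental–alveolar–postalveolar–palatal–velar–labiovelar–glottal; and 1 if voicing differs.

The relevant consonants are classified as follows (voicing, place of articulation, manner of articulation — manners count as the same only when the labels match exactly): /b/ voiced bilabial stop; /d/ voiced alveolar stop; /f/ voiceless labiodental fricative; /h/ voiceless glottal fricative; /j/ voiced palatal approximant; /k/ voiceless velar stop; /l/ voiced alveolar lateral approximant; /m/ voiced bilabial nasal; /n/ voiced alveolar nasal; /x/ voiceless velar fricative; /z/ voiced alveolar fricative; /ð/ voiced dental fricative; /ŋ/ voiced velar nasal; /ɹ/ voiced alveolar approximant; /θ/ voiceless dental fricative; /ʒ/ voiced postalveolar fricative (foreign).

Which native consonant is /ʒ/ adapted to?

z

/z/ is closest: same manner (fricative), place distance 1 (postalveolar→alveolar), same voicing; total 1. Next closest is /ð/ at distance 2.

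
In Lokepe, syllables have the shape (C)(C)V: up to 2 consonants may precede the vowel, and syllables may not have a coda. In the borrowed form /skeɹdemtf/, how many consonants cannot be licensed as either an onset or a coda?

3

Syllabifying with onset maximization leaves /m/, /t/, /f/ stranded (no codas are permitted; onsets may contain at most 2 consonants).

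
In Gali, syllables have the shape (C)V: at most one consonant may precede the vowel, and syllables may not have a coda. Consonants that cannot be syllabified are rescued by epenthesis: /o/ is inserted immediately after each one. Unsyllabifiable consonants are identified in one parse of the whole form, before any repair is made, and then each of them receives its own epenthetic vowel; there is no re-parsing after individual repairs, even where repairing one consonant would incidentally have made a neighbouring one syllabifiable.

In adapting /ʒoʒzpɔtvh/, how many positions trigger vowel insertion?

The unsyllabifiable consonants are /ʒ/, /z/, /t/, /v/, /h/; each receives one epenthetic vowel.

5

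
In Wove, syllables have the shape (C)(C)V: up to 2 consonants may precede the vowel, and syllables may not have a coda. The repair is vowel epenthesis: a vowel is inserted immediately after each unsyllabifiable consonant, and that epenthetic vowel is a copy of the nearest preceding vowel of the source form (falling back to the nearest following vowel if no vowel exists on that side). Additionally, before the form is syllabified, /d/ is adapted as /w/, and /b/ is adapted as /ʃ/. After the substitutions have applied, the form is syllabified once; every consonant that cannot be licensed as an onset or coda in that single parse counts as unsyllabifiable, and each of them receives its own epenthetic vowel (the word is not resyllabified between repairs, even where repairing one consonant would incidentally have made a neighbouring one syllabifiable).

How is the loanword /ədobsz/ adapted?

əwoʃosozo

Substitution: /d/ → /w/, /b/ → /ʃ/, giving /əwoʃsz/.
Under (C)(C)V, the unsyllabifiable consonants are /ʃ/, /s/, /z/ (no codas are permitted; onsets may contain at most 2 consonants).
Each unlicensed consonant becomes the onset of a new syllable: /ʃ/ → /ʃo/, /s/ → /so/, /z/ → /zo/.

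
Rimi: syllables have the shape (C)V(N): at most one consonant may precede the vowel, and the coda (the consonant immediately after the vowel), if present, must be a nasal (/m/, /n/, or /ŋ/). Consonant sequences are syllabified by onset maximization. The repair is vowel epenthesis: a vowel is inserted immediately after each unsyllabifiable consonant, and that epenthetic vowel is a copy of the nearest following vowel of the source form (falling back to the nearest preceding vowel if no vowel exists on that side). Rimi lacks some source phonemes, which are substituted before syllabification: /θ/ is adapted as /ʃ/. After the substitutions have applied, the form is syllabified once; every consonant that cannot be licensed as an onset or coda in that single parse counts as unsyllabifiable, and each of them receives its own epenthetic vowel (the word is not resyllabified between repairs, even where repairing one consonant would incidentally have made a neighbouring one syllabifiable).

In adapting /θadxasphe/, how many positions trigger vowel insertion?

After substitution the input is /ʃadxasphe/.
The unsyllabifiable consonants are /d/, /s/, /p/; each receives one epenthetic vowel.

3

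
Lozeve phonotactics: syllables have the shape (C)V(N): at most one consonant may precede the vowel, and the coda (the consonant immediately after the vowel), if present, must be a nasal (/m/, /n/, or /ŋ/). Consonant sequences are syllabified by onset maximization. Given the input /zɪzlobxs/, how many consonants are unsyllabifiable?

Under (C)V(N), the unsyllabifiable consonants are /z/, /b/, /x/, /s/ (only a nasal (/m/, /n/, or /ŋ/) is licensed in coda position; onsets are limited to one consonant).

4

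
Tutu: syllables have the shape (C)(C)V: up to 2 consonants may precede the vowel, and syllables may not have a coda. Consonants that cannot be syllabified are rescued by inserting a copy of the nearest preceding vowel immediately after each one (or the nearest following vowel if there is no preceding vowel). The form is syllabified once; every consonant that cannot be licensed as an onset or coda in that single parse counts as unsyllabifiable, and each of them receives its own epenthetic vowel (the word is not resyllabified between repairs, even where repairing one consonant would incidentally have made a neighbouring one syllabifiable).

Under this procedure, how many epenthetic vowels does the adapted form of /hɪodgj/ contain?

The unsyllabifiable consonants are /d/, /g/, /j/; each receives one epenthetic vowel.

3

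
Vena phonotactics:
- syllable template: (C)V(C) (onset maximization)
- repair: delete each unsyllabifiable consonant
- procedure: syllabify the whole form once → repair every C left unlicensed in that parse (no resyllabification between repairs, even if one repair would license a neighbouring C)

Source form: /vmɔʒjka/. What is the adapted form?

Under (C)V(C), the unsyllabifiable consonants are /v/, /j/ (at most one coda consonant is licensed; onsets are limited to one consonant).
Deletion applies to /v/, /j/.

mɔʒka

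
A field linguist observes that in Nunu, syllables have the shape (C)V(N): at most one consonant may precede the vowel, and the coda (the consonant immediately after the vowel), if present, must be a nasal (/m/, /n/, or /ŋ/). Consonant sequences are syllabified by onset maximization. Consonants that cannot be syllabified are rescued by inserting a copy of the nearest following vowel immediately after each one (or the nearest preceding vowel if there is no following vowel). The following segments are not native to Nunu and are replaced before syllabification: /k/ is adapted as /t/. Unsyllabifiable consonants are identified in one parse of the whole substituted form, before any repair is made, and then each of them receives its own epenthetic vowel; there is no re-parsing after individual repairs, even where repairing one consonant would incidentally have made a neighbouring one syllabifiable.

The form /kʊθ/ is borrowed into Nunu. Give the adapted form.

Substitution: /k/ → /t/, giving /tʊθ/.
The consonants /θ/ cannot be parsed into a legal (C)V(N) syllable (only a nasal (/m/, /n/, or /ŋ/) is licensed in coda position; onsets are limited to one consonant).
Epenthesis after each stranded consonant: /θ/ → /θʊ/.

tʊθʊ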